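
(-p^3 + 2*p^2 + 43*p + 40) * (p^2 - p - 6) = -p^5 + 3*p^4 + 47*p^3 - 15*p^2 - 298*p - 240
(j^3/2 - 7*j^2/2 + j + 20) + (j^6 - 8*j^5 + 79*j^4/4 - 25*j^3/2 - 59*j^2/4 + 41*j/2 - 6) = j^6 - 8*j^5 + 79*j^4/4 - 12*j^3 - 73*j^2/4 + 43*j/2 + 14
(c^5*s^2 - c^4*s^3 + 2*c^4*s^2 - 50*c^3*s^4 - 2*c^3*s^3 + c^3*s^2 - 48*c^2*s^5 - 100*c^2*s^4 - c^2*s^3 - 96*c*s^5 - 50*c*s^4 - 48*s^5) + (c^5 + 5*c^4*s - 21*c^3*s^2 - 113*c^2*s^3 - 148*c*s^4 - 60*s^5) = c^5*s^2 + c^5 - c^4*s^3 + 2*c^4*s^2 + 5*c^4*s - 50*c^3*s^4 - 2*c^3*s^3 - 20*c^3*s^2 - 48*c^2*s^5 - 100*c^2*s^4 - 114*c^2*s^3 - 96*c*s^5 - 198*c*s^4 - 108*s^5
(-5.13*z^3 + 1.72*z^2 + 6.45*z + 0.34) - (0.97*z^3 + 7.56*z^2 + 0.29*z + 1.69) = -6.1*z^3 - 5.84*z^2 + 6.16*z - 1.35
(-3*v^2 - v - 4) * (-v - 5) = 3*v^3 + 16*v^2 + 9*v + 20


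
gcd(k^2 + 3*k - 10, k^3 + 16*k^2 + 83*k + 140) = k + 5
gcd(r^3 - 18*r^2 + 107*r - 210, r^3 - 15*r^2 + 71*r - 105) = r^2 - 12*r + 35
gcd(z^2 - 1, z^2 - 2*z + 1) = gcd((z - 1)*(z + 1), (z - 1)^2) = z - 1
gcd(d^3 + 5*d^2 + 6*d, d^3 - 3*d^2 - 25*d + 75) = 1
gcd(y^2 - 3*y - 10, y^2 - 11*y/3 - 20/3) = y - 5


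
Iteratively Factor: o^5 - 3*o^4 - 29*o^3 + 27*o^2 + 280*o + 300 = (o - 5)*(o^4 + 2*o^3 - 19*o^2 - 68*o - 60) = (o - 5)*(o + 3)*(o^3 - o^2 - 16*o - 20) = (o - 5)^2*(o + 3)*(o^2 + 4*o + 4) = (o - 5)^2*(o + 2)*(o + 3)*(o + 2)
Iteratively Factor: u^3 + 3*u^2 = (u)*(u^2 + 3*u) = u*(u + 3)*(u)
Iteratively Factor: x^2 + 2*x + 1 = (x + 1)*(x + 1)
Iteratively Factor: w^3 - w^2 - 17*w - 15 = (w + 3)*(w^2 - 4*w - 5) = (w - 5)*(w + 3)*(w + 1)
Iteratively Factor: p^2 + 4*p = (p + 4)*(p)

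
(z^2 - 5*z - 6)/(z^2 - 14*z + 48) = (z + 1)/(z - 8)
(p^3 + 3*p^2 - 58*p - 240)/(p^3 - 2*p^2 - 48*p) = (p + 5)/p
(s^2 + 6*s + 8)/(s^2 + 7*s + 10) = (s + 4)/(s + 5)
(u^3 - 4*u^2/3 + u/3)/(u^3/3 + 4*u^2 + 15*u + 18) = u*(3*u^2 - 4*u + 1)/(u^3 + 12*u^2 + 45*u + 54)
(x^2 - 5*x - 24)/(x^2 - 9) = (x - 8)/(x - 3)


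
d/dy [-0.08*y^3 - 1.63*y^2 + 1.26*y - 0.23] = -0.24*y^2 - 3.26*y + 1.26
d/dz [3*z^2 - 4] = 6*z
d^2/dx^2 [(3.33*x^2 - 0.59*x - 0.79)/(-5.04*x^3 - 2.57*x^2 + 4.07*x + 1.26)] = (-169.174656*x^6 + 89.9216639999997*x^5 - 123.185664*x^4 - 169.996304*x^3 - 85.66185*x^2 - 8.01580200000001*x + 14.664206)/(128.024064*x^9 + 195.846336*x^8 - 210.287448*x^7 - 395.350831*x^6 + 71.8922910000001*x^5 + 257.825625*x^4 + 35.662213*x^3 - 50.374926*x^2 - 19.384596*x - 2.000376)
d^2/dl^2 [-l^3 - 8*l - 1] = -6*l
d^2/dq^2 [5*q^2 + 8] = 10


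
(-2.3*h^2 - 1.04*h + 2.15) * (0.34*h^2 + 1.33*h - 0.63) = -0.782*h^4 - 3.4126*h^3 + 0.7968*h^2 + 3.5147*h - 1.3545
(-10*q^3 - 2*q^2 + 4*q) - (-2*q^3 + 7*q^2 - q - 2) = -8*q^3 - 9*q^2 + 5*q + 2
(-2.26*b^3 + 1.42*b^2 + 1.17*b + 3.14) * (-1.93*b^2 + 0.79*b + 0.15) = 4.3618*b^5 - 4.526*b^4 - 1.4753*b^3 - 4.9229*b^2 + 2.6561*b + 0.471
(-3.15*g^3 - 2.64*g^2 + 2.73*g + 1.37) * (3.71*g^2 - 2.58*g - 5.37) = -11.6865*g^5 - 1.6674*g^4 + 33.855*g^3 + 12.2161*g^2 - 18.1947*g - 7.3569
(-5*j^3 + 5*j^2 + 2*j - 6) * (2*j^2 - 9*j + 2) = -10*j^5 + 55*j^4 - 51*j^3 - 20*j^2 + 58*j - 12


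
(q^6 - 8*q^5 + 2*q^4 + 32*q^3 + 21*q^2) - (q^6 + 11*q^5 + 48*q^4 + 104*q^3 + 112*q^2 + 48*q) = -19*q^5 - 46*q^4 - 72*q^3 - 91*q^2 - 48*q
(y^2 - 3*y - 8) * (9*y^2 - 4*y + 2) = 9*y^4 - 31*y^3 - 58*y^2 + 26*y - 16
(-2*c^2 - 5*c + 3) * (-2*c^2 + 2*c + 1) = 4*c^4 + 6*c^3 - 18*c^2 + c + 3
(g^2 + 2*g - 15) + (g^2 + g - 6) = 2*g^2 + 3*g - 21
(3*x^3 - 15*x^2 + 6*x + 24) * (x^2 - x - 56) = 3*x^5 - 18*x^4 - 147*x^3 + 858*x^2 - 360*x - 1344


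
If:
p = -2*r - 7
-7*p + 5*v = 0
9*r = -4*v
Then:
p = 315/11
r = -196/11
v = 441/11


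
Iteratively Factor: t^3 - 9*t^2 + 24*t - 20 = (t - 2)*(t^2 - 7*t + 10) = (t - 2)^2*(t - 5)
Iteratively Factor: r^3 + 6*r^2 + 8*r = (r + 2)*(r^2 + 4*r) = (r + 2)*(r + 4)*(r)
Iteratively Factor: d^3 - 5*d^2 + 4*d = (d - 1)*(d^2 - 4*d) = (d - 4)*(d - 1)*(d)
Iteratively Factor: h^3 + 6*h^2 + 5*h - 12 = (h - 1)*(h^2 + 7*h + 12) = (h - 1)*(h + 4)*(h + 3)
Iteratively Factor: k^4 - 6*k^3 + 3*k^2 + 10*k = (k - 5)*(k^3 - k^2 - 2*k) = (k - 5)*(k - 2)*(k^2 + k) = k*(k - 5)*(k - 2)*(k + 1)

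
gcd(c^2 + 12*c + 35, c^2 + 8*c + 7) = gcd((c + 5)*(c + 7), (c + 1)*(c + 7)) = c + 7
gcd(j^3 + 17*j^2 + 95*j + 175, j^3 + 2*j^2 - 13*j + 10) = j + 5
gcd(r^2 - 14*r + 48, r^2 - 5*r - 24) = r - 8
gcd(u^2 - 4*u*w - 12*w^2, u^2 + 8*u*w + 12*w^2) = u + 2*w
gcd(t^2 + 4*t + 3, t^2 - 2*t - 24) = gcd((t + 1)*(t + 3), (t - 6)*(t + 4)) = 1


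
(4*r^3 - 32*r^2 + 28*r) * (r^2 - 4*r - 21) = 4*r^5 - 48*r^4 + 72*r^3 + 560*r^2 - 588*r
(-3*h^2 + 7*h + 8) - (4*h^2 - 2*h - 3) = -7*h^2 + 9*h + 11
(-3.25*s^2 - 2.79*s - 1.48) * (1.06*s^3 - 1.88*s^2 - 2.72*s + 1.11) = -3.445*s^5 + 3.1526*s^4 + 12.5164*s^3 + 6.7637*s^2 + 0.9287*s - 1.6428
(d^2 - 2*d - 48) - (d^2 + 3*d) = -5*d - 48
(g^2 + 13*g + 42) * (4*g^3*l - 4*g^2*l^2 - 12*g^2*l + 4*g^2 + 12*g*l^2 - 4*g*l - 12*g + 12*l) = 4*g^5*l - 4*g^4*l^2 + 40*g^4*l + 4*g^4 - 40*g^3*l^2 + 8*g^3*l + 40*g^3 - 12*g^2*l^2 - 544*g^2*l + 12*g^2 + 504*g*l^2 - 12*g*l - 504*g + 504*l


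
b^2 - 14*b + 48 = (b - 8)*(b - 6)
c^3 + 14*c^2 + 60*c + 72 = (c + 2)*(c + 6)^2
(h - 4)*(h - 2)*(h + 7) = h^3 + h^2 - 34*h + 56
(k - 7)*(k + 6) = k^2 - k - 42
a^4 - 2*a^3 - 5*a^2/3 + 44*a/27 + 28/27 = (a - 7/3)*(a - 1)*(a + 2/3)^2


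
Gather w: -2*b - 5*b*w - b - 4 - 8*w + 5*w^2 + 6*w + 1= -3*b + 5*w^2 + w*(-5*b - 2) - 3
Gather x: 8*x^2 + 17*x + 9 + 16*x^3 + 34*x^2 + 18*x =16*x^3 + 42*x^2 + 35*x + 9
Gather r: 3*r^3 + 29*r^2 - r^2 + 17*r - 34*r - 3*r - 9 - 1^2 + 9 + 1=3*r^3 + 28*r^2 - 20*r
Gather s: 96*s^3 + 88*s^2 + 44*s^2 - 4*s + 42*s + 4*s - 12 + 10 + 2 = 96*s^3 + 132*s^2 + 42*s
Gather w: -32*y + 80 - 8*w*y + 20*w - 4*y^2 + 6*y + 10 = w*(20 - 8*y) - 4*y^2 - 26*y + 90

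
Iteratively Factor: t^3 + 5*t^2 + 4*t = (t + 4)*(t^2 + t) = t*(t + 4)*(t + 1)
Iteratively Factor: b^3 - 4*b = (b + 2)*(b^2 - 2*b) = b*(b + 2)*(b - 2)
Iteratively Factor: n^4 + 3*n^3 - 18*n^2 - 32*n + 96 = (n + 4)*(n^3 - n^2 - 14*n + 24) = (n - 3)*(n + 4)*(n^2 + 2*n - 8) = (n - 3)*(n + 4)^2*(n - 2)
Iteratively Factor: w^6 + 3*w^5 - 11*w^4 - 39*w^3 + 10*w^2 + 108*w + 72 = (w + 2)*(w^5 + w^4 - 13*w^3 - 13*w^2 + 36*w + 36) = (w - 3)*(w + 2)*(w^4 + 4*w^3 - w^2 - 16*w - 12) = (w - 3)*(w + 2)^2*(w^3 + 2*w^2 - 5*w - 6) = (w - 3)*(w + 2)^2*(w + 3)*(w^2 - w - 2) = (w - 3)*(w + 1)*(w + 2)^2*(w + 3)*(w - 2)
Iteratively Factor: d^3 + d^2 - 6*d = (d + 3)*(d^2 - 2*d) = (d - 2)*(d + 3)*(d)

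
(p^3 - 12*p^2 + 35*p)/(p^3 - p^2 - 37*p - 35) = p*(p - 5)/(p^2 + 6*p + 5)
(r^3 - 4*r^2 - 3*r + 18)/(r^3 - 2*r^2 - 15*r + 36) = (r + 2)/(r + 4)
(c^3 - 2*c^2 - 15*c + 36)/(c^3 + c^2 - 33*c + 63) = (c + 4)/(c + 7)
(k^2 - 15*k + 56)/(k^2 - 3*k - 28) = (k - 8)/(k + 4)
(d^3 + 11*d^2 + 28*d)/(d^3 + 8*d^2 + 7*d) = (d + 4)/(d + 1)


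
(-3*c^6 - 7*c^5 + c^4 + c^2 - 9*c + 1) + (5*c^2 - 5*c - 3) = -3*c^6 - 7*c^5 + c^4 + 6*c^2 - 14*c - 2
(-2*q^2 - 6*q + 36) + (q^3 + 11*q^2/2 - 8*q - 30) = q^3 + 7*q^2/2 - 14*q + 6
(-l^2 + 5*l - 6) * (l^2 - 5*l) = -l^4 + 10*l^3 - 31*l^2 + 30*l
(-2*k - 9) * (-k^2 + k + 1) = 2*k^3 + 7*k^2 - 11*k - 9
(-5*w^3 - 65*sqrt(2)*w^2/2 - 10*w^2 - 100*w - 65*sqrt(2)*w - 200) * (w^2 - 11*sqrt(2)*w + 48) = -5*w^5 - 10*w^4 + 45*sqrt(2)*w^4/2 + 45*sqrt(2)*w^3 + 375*w^3 - 460*sqrt(2)*w^2 + 750*w^2 - 4800*w - 920*sqrt(2)*w - 9600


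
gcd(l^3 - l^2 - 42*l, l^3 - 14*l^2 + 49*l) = l^2 - 7*l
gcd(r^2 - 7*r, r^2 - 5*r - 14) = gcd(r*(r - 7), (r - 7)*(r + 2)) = r - 7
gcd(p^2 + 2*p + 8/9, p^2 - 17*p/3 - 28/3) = p + 4/3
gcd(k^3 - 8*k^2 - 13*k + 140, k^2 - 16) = k + 4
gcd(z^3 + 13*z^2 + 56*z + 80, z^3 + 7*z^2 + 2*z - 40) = z^2 + 9*z + 20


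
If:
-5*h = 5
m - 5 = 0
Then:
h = -1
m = 5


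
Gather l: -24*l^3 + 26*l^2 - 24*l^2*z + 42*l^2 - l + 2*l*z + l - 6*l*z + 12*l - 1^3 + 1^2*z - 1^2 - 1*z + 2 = -24*l^3 + l^2*(68 - 24*z) + l*(12 - 4*z)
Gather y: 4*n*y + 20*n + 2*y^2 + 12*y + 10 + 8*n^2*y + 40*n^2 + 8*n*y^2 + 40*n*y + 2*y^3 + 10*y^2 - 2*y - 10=40*n^2 + 20*n + 2*y^3 + y^2*(8*n + 12) + y*(8*n^2 + 44*n + 10)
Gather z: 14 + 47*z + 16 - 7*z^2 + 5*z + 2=-7*z^2 + 52*z + 32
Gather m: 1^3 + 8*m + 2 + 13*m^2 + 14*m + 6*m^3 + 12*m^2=6*m^3 + 25*m^2 + 22*m + 3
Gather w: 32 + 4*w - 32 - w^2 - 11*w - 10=-w^2 - 7*w - 10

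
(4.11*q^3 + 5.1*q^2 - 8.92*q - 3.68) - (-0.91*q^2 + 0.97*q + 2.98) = 4.11*q^3 + 6.01*q^2 - 9.89*q - 6.66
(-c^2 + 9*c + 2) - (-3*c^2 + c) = 2*c^2 + 8*c + 2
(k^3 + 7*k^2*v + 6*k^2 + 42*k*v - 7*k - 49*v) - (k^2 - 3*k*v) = k^3 + 7*k^2*v + 5*k^2 + 45*k*v - 7*k - 49*v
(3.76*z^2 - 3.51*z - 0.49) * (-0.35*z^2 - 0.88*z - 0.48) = -1.316*z^4 - 2.0803*z^3 + 1.4555*z^2 + 2.116*z + 0.2352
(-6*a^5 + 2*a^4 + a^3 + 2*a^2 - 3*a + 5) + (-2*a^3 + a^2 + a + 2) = -6*a^5 + 2*a^4 - a^3 + 3*a^2 - 2*a + 7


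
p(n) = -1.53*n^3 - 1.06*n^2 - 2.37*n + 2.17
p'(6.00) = -180.33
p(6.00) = -380.69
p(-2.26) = 19.77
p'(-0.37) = -2.21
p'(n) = -4.59*n^2 - 2.12*n - 2.37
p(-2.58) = 27.50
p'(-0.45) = -2.35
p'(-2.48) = -25.34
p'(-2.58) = -27.45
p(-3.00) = 41.05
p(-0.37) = 2.98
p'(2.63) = -39.69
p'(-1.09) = -5.51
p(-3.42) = 59.08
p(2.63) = -39.23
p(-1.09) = 5.48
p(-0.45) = 3.16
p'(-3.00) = -37.32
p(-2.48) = 24.87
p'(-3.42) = -48.81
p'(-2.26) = -21.02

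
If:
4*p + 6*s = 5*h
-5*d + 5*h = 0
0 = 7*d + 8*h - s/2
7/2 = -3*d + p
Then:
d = -14/187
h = -14/187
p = 1225/374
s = -420/187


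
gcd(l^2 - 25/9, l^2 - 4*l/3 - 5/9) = l - 5/3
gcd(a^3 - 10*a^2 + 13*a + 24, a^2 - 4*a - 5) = a + 1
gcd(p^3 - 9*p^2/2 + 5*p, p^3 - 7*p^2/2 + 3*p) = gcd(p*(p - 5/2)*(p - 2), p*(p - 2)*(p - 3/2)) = p^2 - 2*p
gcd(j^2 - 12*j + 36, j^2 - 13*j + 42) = j - 6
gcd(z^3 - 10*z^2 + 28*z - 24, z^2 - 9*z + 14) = z - 2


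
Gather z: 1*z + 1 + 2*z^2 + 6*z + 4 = 2*z^2 + 7*z + 5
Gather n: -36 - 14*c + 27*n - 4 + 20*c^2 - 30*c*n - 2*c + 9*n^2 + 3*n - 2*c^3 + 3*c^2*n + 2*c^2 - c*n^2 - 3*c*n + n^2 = -2*c^3 + 22*c^2 - 16*c + n^2*(10 - c) + n*(3*c^2 - 33*c + 30) - 40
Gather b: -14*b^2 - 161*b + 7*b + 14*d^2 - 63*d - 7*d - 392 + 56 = -14*b^2 - 154*b + 14*d^2 - 70*d - 336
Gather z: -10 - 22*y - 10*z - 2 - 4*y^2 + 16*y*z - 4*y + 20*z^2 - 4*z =-4*y^2 - 26*y + 20*z^2 + z*(16*y - 14) - 12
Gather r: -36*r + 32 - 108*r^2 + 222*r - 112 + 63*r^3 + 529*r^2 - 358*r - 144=63*r^3 + 421*r^2 - 172*r - 224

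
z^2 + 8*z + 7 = (z + 1)*(z + 7)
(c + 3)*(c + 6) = c^2 + 9*c + 18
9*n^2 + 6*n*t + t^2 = (3*n + t)^2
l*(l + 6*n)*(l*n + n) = l^3*n + 6*l^2*n^2 + l^2*n + 6*l*n^2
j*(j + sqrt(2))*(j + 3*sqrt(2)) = j^3 + 4*sqrt(2)*j^2 + 6*j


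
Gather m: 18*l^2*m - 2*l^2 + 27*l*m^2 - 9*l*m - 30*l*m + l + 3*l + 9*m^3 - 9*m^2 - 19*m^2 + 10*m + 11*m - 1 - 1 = -2*l^2 + 4*l + 9*m^3 + m^2*(27*l - 28) + m*(18*l^2 - 39*l + 21) - 2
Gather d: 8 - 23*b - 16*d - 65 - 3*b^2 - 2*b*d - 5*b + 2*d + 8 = -3*b^2 - 28*b + d*(-2*b - 14) - 49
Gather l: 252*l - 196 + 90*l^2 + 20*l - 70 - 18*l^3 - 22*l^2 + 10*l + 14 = -18*l^3 + 68*l^2 + 282*l - 252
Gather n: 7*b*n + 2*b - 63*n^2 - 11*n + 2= 2*b - 63*n^2 + n*(7*b - 11) + 2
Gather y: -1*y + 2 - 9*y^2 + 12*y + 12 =-9*y^2 + 11*y + 14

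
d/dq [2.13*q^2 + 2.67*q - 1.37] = 4.26*q + 2.67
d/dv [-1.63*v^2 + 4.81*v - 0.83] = 4.81 - 3.26*v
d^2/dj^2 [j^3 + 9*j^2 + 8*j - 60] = 6*j + 18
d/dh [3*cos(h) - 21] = -3*sin(h)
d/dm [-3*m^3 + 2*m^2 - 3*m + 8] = -9*m^2 + 4*m - 3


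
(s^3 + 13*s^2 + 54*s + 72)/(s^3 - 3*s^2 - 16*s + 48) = (s^2 + 9*s + 18)/(s^2 - 7*s + 12)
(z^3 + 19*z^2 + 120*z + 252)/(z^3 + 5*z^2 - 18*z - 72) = (z^2 + 13*z + 42)/(z^2 - z - 12)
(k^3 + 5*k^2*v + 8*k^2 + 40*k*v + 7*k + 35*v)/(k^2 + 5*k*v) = k + 8 + 7/k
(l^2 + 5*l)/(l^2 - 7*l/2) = 2*(l + 5)/(2*l - 7)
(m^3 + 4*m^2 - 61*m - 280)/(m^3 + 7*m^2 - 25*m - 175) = (m - 8)/(m - 5)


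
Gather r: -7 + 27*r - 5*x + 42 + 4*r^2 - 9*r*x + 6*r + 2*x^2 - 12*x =4*r^2 + r*(33 - 9*x) + 2*x^2 - 17*x + 35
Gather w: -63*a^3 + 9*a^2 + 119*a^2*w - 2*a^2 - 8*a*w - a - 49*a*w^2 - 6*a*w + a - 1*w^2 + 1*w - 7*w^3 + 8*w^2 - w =-63*a^3 + 7*a^2 - 7*w^3 + w^2*(7 - 49*a) + w*(119*a^2 - 14*a)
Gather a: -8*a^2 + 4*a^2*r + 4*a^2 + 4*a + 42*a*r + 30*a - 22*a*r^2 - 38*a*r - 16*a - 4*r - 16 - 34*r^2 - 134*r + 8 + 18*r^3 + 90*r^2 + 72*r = a^2*(4*r - 4) + a*(-22*r^2 + 4*r + 18) + 18*r^3 + 56*r^2 - 66*r - 8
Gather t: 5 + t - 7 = t - 2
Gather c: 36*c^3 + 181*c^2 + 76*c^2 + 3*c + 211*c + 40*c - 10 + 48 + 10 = 36*c^3 + 257*c^2 + 254*c + 48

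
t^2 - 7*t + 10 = (t - 5)*(t - 2)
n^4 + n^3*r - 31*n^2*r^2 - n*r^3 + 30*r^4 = (n - 5*r)*(n - r)*(n + r)*(n + 6*r)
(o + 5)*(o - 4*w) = o^2 - 4*o*w + 5*o - 20*w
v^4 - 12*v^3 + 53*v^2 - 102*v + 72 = (v - 4)*(v - 3)^2*(v - 2)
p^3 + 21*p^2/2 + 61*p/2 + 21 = (p + 1)*(p + 7/2)*(p + 6)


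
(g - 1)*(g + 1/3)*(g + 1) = g^3 + g^2/3 - g - 1/3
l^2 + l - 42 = (l - 6)*(l + 7)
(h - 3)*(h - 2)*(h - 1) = h^3 - 6*h^2 + 11*h - 6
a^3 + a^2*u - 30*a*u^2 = a*(a - 5*u)*(a + 6*u)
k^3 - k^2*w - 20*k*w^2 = k*(k - 5*w)*(k + 4*w)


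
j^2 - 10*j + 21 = (j - 7)*(j - 3)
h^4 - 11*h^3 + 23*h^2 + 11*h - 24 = (h - 8)*(h - 3)*(h - 1)*(h + 1)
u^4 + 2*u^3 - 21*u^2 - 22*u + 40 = (u - 4)*(u - 1)*(u + 2)*(u + 5)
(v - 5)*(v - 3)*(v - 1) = v^3 - 9*v^2 + 23*v - 15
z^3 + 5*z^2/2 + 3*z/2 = z*(z + 1)*(z + 3/2)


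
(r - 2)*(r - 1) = r^2 - 3*r + 2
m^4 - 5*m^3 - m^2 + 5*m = m*(m - 5)*(m - 1)*(m + 1)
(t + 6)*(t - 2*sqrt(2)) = t^2 - 2*sqrt(2)*t + 6*t - 12*sqrt(2)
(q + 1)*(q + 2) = q^2 + 3*q + 2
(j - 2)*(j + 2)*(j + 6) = j^3 + 6*j^2 - 4*j - 24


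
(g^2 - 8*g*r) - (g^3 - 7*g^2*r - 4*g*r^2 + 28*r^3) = -g^3 + 7*g^2*r + g^2 + 4*g*r^2 - 8*g*r - 28*r^3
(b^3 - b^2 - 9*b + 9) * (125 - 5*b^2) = -5*b^5 + 5*b^4 + 170*b^3 - 170*b^2 - 1125*b + 1125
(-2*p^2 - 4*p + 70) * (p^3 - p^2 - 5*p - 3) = -2*p^5 - 2*p^4 + 84*p^3 - 44*p^2 - 338*p - 210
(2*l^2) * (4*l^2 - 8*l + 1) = 8*l^4 - 16*l^3 + 2*l^2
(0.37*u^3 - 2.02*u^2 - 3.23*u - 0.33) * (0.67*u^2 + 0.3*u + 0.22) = 0.2479*u^5 - 1.2424*u^4 - 2.6887*u^3 - 1.6345*u^2 - 0.8096*u - 0.0726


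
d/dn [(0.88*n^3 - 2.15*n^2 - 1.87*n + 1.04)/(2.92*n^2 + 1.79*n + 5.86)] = (2.5696*n^4 + 3.1504*n^3 + 17.0823*n^2 - 31.2716*n - 12.8198)/(8.5264*n^4 + 10.4536*n^3 + 37.4265*n^2 + 20.9788*n + 34.3396)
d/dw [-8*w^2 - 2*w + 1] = -16*w - 2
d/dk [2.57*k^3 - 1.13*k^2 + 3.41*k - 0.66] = 7.71*k^2 - 2.26*k + 3.41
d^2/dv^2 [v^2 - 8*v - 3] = 2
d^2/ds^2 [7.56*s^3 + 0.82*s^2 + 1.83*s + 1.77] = 45.36*s + 1.64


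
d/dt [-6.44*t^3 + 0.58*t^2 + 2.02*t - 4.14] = -19.32*t^2 + 1.16*t + 2.02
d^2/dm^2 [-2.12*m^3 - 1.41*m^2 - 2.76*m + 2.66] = -12.72*m - 2.82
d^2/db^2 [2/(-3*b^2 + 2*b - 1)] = 4*(9*b^2 - 6*b - 4*(3*b - 1)^2 + 3)/(3*b^2 - 2*b + 1)^3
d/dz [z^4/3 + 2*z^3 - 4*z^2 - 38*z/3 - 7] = 4*z^3/3 + 6*z^2 - 8*z - 38/3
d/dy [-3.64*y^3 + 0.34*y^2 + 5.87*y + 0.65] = -10.92*y^2 + 0.68*y + 5.87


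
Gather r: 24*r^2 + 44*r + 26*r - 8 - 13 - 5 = 24*r^2 + 70*r - 26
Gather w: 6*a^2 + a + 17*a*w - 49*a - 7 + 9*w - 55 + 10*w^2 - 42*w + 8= 6*a^2 - 48*a + 10*w^2 + w*(17*a - 33) - 54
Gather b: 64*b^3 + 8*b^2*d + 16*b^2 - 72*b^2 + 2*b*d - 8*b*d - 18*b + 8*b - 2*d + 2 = 64*b^3 + b^2*(8*d - 56) + b*(-6*d - 10) - 2*d + 2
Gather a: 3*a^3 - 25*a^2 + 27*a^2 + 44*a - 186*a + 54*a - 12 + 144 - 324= 3*a^3 + 2*a^2 - 88*a - 192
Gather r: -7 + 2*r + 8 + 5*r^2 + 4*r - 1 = 5*r^2 + 6*r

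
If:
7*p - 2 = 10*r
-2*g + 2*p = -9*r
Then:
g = 83*r/14 + 2/7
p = 10*r/7 + 2/7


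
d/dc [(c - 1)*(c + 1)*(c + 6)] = 3*c^2 + 12*c - 1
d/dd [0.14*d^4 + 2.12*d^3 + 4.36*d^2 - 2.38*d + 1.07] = 0.56*d^3 + 6.36*d^2 + 8.72*d - 2.38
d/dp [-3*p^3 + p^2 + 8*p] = -9*p^2 + 2*p + 8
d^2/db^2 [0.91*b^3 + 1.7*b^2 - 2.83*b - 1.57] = 5.46*b + 3.4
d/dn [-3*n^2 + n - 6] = 1 - 6*n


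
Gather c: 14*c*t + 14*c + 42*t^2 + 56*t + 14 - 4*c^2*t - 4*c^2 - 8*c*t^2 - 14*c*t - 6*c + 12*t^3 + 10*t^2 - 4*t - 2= c^2*(-4*t - 4) + c*(8 - 8*t^2) + 12*t^3 + 52*t^2 + 52*t + 12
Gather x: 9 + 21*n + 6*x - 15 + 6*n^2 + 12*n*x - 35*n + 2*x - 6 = 6*n^2 - 14*n + x*(12*n + 8) - 12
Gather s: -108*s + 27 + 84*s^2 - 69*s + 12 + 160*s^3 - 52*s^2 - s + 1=160*s^3 + 32*s^2 - 178*s + 40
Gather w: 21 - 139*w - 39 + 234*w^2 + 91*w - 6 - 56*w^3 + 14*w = -56*w^3 + 234*w^2 - 34*w - 24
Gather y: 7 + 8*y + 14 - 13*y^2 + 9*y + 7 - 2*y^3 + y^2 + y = -2*y^3 - 12*y^2 + 18*y + 28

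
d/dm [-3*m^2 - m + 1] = -6*m - 1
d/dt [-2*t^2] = -4*t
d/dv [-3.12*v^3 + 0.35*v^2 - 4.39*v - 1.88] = -9.36*v^2 + 0.7*v - 4.39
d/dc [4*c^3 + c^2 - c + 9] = 12*c^2 + 2*c - 1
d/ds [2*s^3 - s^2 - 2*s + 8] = 6*s^2 - 2*s - 2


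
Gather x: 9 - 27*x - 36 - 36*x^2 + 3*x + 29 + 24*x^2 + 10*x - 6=-12*x^2 - 14*x - 4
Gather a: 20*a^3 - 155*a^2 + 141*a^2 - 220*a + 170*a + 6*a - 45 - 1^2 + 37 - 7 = 20*a^3 - 14*a^2 - 44*a - 16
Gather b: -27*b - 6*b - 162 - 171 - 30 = -33*b - 363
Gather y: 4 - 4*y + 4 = 8 - 4*y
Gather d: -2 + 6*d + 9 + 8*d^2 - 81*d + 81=8*d^2 - 75*d + 88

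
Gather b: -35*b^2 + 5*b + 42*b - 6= -35*b^2 + 47*b - 6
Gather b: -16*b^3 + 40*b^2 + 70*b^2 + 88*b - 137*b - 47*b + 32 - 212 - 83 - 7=-16*b^3 + 110*b^2 - 96*b - 270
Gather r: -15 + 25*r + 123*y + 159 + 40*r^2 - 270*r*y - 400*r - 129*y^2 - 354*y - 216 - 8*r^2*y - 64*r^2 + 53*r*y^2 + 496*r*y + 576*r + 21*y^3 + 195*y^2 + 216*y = r^2*(-8*y - 24) + r*(53*y^2 + 226*y + 201) + 21*y^3 + 66*y^2 - 15*y - 72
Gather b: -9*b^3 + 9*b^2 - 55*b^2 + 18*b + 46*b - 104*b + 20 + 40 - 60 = -9*b^3 - 46*b^2 - 40*b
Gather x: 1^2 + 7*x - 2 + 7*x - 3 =14*x - 4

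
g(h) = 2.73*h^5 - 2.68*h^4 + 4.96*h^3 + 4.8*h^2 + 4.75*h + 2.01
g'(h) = 13.65*h^4 - 10.72*h^3 + 14.88*h^2 + 9.6*h + 4.75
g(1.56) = 49.28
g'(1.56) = 96.08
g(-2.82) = -740.79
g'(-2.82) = 1199.65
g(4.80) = 6217.43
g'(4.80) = 6454.11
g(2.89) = 538.97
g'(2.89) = 850.21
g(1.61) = 54.32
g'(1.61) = 105.75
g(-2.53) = -452.40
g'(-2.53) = 808.57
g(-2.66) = -567.74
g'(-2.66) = 969.64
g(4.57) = 4870.22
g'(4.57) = 5290.07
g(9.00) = 147669.69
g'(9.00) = 83039.20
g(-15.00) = -2224497.99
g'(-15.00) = 730420.00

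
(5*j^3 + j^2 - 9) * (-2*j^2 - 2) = -10*j^5 - 2*j^4 - 10*j^3 + 16*j^2 + 18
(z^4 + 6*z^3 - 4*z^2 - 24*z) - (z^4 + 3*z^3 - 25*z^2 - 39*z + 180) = 3*z^3 + 21*z^2 + 15*z - 180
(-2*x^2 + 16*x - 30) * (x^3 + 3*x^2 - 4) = -2*x^5 + 10*x^4 + 18*x^3 - 82*x^2 - 64*x + 120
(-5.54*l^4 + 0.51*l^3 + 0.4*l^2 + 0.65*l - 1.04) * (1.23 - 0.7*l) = 3.878*l^5 - 7.1712*l^4 + 0.3473*l^3 + 0.037*l^2 + 1.5275*l - 1.2792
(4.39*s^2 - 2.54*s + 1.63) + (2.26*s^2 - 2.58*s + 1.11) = 6.65*s^2 - 5.12*s + 2.74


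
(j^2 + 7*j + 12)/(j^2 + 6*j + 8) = (j + 3)/(j + 2)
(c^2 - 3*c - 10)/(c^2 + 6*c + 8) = (c - 5)/(c + 4)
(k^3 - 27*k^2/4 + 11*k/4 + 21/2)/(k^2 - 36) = (4*k^2 - 3*k - 7)/(4*(k + 6))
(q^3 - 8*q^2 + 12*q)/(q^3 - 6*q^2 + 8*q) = (q - 6)/(q - 4)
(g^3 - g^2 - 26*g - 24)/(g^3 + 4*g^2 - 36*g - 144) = (g + 1)/(g + 6)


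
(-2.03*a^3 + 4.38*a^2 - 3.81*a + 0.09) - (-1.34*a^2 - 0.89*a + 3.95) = -2.03*a^3 + 5.72*a^2 - 2.92*a - 3.86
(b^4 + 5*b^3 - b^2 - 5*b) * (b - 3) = b^5 + 2*b^4 - 16*b^3 - 2*b^2 + 15*b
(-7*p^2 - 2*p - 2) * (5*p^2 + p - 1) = -35*p^4 - 17*p^3 - 5*p^2 + 2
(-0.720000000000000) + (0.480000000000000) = -0.240000000000000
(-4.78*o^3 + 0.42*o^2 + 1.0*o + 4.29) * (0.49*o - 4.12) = -2.3422*o^4 + 19.8994*o^3 - 1.2404*o^2 - 2.0179*o - 17.6748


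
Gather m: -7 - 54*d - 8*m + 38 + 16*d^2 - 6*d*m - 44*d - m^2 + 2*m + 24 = 16*d^2 - 98*d - m^2 + m*(-6*d - 6) + 55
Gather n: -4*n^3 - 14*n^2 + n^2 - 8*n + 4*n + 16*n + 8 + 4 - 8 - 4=-4*n^3 - 13*n^2 + 12*n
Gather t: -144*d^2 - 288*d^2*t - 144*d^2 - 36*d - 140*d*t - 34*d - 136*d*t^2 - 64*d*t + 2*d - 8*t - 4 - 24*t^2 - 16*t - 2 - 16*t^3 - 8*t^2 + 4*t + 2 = -288*d^2 - 68*d - 16*t^3 + t^2*(-136*d - 32) + t*(-288*d^2 - 204*d - 20) - 4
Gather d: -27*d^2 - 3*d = -27*d^2 - 3*d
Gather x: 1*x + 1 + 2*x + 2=3*x + 3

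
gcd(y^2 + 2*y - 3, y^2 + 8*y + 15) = y + 3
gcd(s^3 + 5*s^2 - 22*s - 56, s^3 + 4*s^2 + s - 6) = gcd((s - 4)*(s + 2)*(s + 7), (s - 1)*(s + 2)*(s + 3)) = s + 2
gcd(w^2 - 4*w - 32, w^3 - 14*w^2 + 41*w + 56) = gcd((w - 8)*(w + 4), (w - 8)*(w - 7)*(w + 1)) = w - 8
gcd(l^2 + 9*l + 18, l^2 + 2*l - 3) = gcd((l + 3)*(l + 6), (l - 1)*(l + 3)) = l + 3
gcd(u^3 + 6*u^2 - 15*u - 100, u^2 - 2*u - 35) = u + 5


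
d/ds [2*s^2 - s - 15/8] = 4*s - 1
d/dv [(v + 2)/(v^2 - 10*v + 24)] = (v^2 - 10*v - 2*(v - 5)*(v + 2) + 24)/(v^2 - 10*v + 24)^2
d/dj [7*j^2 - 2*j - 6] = 14*j - 2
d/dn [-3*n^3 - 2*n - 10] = -9*n^2 - 2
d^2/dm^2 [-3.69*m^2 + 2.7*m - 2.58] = -7.38000000000000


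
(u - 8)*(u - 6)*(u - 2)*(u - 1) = u^4 - 17*u^3 + 92*u^2 - 172*u + 96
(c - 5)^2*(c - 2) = c^3 - 12*c^2 + 45*c - 50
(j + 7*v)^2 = j^2 + 14*j*v + 49*v^2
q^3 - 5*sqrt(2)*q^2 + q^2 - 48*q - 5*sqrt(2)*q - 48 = (q + 1)*(q - 8*sqrt(2))*(q + 3*sqrt(2))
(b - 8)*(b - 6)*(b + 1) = b^3 - 13*b^2 + 34*b + 48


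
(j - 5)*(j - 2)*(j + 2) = j^3 - 5*j^2 - 4*j + 20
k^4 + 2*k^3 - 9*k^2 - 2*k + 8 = (k - 2)*(k - 1)*(k + 1)*(k + 4)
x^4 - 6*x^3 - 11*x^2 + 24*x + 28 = (x - 7)*(x - 2)*(x + 1)*(x + 2)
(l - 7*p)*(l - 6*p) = l^2 - 13*l*p + 42*p^2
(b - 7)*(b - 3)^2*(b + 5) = b^4 - 8*b^3 - 14*b^2 + 192*b - 315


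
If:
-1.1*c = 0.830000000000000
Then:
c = -0.75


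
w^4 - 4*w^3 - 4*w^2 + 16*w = w*(w - 4)*(w - 2)*(w + 2)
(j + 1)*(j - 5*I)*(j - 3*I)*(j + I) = j^4 + j^3 - 7*I*j^3 - 7*j^2 - 7*I*j^2 - 7*j - 15*I*j - 15*I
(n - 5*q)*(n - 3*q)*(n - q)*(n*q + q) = n^4*q - 9*n^3*q^2 + n^3*q + 23*n^2*q^3 - 9*n^2*q^2 - 15*n*q^4 + 23*n*q^3 - 15*q^4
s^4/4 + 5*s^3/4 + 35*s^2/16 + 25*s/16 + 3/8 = (s/4 + 1/2)*(s + 1/2)*(s + 1)*(s + 3/2)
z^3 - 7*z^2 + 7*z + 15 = (z - 5)*(z - 3)*(z + 1)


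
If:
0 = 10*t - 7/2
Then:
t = 7/20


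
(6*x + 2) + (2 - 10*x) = 4 - 4*x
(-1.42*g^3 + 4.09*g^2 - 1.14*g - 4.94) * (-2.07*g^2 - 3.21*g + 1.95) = 2.9394*g^5 - 3.9081*g^4 - 13.5381*g^3 + 21.8607*g^2 + 13.6344*g - 9.633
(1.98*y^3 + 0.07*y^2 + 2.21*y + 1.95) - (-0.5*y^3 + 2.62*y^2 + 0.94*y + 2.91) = 2.48*y^3 - 2.55*y^2 + 1.27*y - 0.96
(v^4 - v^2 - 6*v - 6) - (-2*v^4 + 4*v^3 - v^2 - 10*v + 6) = 3*v^4 - 4*v^3 + 4*v - 12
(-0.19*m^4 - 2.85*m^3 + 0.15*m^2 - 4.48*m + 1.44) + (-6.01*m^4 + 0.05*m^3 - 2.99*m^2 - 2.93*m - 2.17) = -6.2*m^4 - 2.8*m^3 - 2.84*m^2 - 7.41*m - 0.73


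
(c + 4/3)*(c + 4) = c^2 + 16*c/3 + 16/3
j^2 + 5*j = j*(j + 5)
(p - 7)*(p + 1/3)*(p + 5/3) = p^3 - 5*p^2 - 121*p/9 - 35/9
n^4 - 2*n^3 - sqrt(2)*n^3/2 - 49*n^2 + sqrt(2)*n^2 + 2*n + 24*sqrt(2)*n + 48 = (n - 8)*(n + 6)*(n - sqrt(2))*(n + sqrt(2)/2)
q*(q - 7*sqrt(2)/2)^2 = q^3 - 7*sqrt(2)*q^2 + 49*q/2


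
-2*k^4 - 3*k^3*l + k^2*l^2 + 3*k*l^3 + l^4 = (-k + l)*(k + l)^2*(2*k + l)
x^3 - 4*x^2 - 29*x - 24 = (x - 8)*(x + 1)*(x + 3)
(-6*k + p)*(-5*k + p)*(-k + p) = -30*k^3 + 41*k^2*p - 12*k*p^2 + p^3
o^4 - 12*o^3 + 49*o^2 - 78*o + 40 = (o - 5)*(o - 4)*(o - 2)*(o - 1)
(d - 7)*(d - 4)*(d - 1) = d^3 - 12*d^2 + 39*d - 28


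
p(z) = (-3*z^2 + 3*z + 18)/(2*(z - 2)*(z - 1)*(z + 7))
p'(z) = (3 - 6*z)/(2*(z - 2)*(z - 1)*(z + 7)) - (-3*z^2 + 3*z + 18)/(2*(z - 2)*(z - 1)*(z + 7)^2) - (-3*z^2 + 3*z + 18)/(2*(z - 2)*(z - 1)^2*(z + 7)) - (-3*z^2 + 3*z + 18)/(2*(z - 2)^2*(z - 1)*(z + 7))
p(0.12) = 0.78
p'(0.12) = 1.28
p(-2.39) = -0.05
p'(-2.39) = 0.11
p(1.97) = -23.50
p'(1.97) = -739.53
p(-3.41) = -0.16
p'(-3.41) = 0.12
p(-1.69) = 0.04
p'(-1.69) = 0.14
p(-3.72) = -0.20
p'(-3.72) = 0.13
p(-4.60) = -0.33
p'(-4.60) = 0.20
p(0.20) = 0.89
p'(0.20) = 1.57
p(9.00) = -0.11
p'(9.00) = 0.01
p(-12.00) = 0.25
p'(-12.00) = 0.04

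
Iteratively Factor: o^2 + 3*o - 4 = (o - 1)*(o + 4)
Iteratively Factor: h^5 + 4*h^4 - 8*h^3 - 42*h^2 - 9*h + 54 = (h - 1)*(h^4 + 5*h^3 - 3*h^2 - 45*h - 54) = (h - 1)*(h + 3)*(h^3 + 2*h^2 - 9*h - 18) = (h - 1)*(h + 3)^2*(h^2 - h - 6) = (h - 3)*(h - 1)*(h + 3)^2*(h + 2)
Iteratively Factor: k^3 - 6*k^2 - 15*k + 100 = (k - 5)*(k^2 - k - 20) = (k - 5)^2*(k + 4)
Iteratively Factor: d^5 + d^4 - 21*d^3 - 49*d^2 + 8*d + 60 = (d + 2)*(d^4 - d^3 - 19*d^2 - 11*d + 30) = (d + 2)*(d + 3)*(d^3 - 4*d^2 - 7*d + 10) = (d - 5)*(d + 2)*(d + 3)*(d^2 + d - 2) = (d - 5)*(d + 2)^2*(d + 3)*(d - 1)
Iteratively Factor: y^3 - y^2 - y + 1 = (y + 1)*(y^2 - 2*y + 1) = (y - 1)*(y + 1)*(y - 1)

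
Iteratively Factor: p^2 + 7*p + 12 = (p + 3)*(p + 4)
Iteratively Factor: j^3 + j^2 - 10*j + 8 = (j + 4)*(j^2 - 3*j + 2) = (j - 2)*(j + 4)*(j - 1)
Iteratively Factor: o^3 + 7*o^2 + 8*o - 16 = (o - 1)*(o^2 + 8*o + 16) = (o - 1)*(o + 4)*(o + 4)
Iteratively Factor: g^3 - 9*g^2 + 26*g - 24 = (g - 4)*(g^2 - 5*g + 6) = (g - 4)*(g - 2)*(g - 3)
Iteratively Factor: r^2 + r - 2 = (r - 1)*(r + 2)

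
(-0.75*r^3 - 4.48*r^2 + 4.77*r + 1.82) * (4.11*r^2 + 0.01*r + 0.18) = -3.0825*r^5 - 18.4203*r^4 + 19.4249*r^3 + 6.7215*r^2 + 0.8768*r + 0.3276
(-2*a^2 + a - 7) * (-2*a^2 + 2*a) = 4*a^4 - 6*a^3 + 16*a^2 - 14*a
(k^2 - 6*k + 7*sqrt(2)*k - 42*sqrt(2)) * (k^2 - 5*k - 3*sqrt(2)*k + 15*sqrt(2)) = k^4 - 11*k^3 + 4*sqrt(2)*k^3 - 44*sqrt(2)*k^2 - 12*k^2 + 120*sqrt(2)*k + 462*k - 1260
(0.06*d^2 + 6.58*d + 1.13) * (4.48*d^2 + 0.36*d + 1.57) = 0.2688*d^4 + 29.5*d^3 + 7.5254*d^2 + 10.7374*d + 1.7741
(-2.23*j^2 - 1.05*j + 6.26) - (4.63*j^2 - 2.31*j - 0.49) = -6.86*j^2 + 1.26*j + 6.75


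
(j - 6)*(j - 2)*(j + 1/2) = j^3 - 15*j^2/2 + 8*j + 6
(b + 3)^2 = b^2 + 6*b + 9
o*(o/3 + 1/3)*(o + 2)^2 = o^4/3 + 5*o^3/3 + 8*o^2/3 + 4*o/3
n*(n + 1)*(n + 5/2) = n^3 + 7*n^2/2 + 5*n/2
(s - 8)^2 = s^2 - 16*s + 64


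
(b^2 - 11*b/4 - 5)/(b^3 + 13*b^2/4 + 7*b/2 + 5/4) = (b - 4)/(b^2 + 2*b + 1)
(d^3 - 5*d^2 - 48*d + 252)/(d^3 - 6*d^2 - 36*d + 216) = (d + 7)/(d + 6)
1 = 1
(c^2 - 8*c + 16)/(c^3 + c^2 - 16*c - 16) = (c - 4)/(c^2 + 5*c + 4)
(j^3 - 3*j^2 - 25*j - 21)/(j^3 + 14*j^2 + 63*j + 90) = (j^2 - 6*j - 7)/(j^2 + 11*j + 30)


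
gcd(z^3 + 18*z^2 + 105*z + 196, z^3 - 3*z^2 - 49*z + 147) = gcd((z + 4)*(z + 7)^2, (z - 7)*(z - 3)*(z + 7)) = z + 7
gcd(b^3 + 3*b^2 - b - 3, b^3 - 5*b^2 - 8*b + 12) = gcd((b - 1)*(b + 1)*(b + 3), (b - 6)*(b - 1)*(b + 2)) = b - 1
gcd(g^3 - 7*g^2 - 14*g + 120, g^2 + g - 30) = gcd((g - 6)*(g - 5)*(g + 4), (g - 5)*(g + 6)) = g - 5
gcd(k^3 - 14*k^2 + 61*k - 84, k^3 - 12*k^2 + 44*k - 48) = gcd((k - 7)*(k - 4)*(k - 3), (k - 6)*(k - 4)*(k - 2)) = k - 4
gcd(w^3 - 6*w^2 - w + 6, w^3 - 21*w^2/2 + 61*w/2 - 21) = w^2 - 7*w + 6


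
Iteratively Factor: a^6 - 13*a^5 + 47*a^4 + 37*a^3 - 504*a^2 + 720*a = (a - 3)*(a^5 - 10*a^4 + 17*a^3 + 88*a^2 - 240*a) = a*(a - 3)*(a^4 - 10*a^3 + 17*a^2 + 88*a - 240) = a*(a - 4)*(a - 3)*(a^3 - 6*a^2 - 7*a + 60) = a*(a - 4)*(a - 3)*(a + 3)*(a^2 - 9*a + 20) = a*(a - 4)^2*(a - 3)*(a + 3)*(a - 5)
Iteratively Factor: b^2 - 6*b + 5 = (b - 5)*(b - 1)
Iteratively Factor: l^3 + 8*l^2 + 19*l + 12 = (l + 4)*(l^2 + 4*l + 3) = (l + 3)*(l + 4)*(l + 1)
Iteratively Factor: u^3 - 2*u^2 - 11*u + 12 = (u - 1)*(u^2 - u - 12) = (u - 4)*(u - 1)*(u + 3)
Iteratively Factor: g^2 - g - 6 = (g + 2)*(g - 3)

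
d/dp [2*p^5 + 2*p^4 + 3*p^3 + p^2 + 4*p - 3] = 10*p^4 + 8*p^3 + 9*p^2 + 2*p + 4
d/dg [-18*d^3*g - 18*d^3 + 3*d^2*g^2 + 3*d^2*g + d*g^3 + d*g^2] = d*(-18*d^2 + 6*d*g + 3*d + 3*g^2 + 2*g)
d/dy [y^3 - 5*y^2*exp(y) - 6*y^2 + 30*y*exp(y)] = -5*y^2*exp(y) + 3*y^2 + 20*y*exp(y) - 12*y + 30*exp(y)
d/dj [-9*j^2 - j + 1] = -18*j - 1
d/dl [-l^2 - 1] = -2*l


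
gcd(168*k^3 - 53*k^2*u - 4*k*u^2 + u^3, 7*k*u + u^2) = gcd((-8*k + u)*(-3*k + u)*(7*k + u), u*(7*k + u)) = 7*k + u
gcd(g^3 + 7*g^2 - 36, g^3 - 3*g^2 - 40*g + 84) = g^2 + 4*g - 12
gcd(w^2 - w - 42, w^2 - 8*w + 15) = 1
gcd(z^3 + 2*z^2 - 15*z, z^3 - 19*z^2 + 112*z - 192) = z - 3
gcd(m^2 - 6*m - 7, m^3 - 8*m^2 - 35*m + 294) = m - 7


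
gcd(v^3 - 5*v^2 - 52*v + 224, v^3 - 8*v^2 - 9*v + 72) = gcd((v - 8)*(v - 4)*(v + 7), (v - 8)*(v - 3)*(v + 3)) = v - 8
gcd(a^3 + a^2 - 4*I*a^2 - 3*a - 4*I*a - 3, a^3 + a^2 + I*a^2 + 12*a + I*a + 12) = a^2 + a*(1 - 3*I) - 3*I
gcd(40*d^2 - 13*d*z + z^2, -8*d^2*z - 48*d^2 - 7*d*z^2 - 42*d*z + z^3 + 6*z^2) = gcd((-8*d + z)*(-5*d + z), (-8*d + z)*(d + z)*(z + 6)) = -8*d + z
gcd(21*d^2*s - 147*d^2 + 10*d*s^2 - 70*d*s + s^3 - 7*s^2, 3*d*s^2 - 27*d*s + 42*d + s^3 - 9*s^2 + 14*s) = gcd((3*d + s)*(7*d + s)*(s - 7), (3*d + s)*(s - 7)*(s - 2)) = 3*d*s - 21*d + s^2 - 7*s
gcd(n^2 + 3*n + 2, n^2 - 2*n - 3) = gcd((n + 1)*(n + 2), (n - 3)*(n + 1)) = n + 1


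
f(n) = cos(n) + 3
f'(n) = -sin(n)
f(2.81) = 2.05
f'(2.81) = -0.33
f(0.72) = 3.75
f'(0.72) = -0.66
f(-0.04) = 4.00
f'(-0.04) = 0.04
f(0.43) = 3.91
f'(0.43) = -0.42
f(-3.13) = 2.00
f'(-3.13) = 0.01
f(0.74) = 3.74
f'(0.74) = -0.67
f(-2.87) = 2.04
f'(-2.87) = 0.27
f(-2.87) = 2.04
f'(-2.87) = 0.27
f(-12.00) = 3.84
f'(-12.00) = -0.54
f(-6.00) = 3.96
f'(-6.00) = -0.28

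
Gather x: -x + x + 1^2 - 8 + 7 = 0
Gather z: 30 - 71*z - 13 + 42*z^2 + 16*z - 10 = 42*z^2 - 55*z + 7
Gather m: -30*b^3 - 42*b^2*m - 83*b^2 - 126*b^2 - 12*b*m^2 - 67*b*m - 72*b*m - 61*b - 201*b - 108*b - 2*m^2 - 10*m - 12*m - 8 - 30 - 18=-30*b^3 - 209*b^2 - 370*b + m^2*(-12*b - 2) + m*(-42*b^2 - 139*b - 22) - 56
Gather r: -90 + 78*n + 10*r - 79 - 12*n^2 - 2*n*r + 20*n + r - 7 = -12*n^2 + 98*n + r*(11 - 2*n) - 176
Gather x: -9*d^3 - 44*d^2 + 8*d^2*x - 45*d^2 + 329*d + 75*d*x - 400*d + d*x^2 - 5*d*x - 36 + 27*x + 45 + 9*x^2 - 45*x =-9*d^3 - 89*d^2 - 71*d + x^2*(d + 9) + x*(8*d^2 + 70*d - 18) + 9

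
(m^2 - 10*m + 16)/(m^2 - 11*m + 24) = (m - 2)/(m - 3)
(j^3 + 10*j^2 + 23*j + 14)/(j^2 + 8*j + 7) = j + 2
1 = 1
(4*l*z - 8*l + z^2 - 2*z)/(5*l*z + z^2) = (4*l*z - 8*l + z^2 - 2*z)/(z*(5*l + z))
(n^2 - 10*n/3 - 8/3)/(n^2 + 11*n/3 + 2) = (n - 4)/(n + 3)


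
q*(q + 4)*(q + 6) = q^3 + 10*q^2 + 24*q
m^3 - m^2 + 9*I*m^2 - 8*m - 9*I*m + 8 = (m - 1)*(m + I)*(m + 8*I)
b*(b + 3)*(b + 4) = b^3 + 7*b^2 + 12*b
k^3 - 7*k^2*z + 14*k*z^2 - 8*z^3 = (k - 4*z)*(k - 2*z)*(k - z)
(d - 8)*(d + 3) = d^2 - 5*d - 24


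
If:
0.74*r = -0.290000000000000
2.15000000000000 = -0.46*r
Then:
No Solution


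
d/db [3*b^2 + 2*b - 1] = 6*b + 2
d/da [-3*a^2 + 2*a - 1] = 2 - 6*a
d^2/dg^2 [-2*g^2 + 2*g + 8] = -4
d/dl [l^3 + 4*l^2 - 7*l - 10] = 3*l^2 + 8*l - 7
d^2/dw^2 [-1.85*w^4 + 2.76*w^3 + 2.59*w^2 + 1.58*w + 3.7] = -22.2*w^2 + 16.56*w + 5.18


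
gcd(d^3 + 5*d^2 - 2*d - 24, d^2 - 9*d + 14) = d - 2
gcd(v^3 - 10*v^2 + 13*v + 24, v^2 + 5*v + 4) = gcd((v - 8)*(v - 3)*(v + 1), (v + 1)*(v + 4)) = v + 1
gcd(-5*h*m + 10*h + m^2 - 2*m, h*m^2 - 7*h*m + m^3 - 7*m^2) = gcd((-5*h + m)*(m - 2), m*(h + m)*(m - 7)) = 1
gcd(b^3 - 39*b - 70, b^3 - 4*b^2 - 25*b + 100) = b + 5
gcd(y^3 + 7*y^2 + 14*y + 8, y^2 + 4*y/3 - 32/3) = y + 4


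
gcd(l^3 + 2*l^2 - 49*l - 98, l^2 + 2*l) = l + 2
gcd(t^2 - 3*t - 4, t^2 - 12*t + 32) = t - 4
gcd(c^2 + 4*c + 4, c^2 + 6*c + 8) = c + 2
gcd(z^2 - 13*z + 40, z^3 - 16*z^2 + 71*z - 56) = z - 8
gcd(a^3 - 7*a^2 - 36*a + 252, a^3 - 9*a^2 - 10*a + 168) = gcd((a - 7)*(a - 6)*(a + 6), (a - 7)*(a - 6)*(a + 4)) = a^2 - 13*a + 42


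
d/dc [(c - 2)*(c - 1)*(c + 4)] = 3*c^2 + 2*c - 10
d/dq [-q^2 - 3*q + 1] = -2*q - 3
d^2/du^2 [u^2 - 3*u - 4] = 2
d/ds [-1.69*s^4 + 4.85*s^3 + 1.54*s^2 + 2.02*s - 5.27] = -6.76*s^3 + 14.55*s^2 + 3.08*s + 2.02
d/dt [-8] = 0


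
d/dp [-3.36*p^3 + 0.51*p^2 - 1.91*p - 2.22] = -10.08*p^2 + 1.02*p - 1.91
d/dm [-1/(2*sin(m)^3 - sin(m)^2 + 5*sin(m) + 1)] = (6*sin(m)^2 - 2*sin(m) + 5)*cos(m)/(2*sin(m)^3 - sin(m)^2 + 5*sin(m) + 1)^2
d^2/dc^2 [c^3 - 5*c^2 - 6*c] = 6*c - 10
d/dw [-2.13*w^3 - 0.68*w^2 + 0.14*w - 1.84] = -6.39*w^2 - 1.36*w + 0.14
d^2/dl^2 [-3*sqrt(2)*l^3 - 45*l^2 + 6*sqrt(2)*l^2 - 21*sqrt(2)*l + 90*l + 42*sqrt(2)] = -18*sqrt(2)*l - 90 + 12*sqrt(2)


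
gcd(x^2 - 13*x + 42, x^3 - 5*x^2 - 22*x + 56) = x - 7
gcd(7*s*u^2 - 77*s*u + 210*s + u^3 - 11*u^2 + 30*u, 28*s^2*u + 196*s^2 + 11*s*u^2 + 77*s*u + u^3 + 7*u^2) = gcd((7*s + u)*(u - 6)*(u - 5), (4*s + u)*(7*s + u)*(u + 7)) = 7*s + u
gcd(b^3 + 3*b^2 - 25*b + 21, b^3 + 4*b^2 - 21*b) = b^2 + 4*b - 21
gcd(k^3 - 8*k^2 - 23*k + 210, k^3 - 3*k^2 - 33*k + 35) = k^2 - 2*k - 35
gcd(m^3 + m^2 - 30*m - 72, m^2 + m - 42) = m - 6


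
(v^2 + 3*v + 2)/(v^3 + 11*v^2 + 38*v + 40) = (v + 1)/(v^2 + 9*v + 20)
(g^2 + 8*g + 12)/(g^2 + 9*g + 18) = (g + 2)/(g + 3)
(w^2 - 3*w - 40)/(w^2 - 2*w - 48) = (w + 5)/(w + 6)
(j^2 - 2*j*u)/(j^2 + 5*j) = (j - 2*u)/(j + 5)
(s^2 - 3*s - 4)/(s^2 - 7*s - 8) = (s - 4)/(s - 8)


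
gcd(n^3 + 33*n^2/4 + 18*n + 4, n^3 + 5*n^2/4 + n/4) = n + 1/4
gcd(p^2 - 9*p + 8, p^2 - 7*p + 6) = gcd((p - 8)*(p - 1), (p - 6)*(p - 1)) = p - 1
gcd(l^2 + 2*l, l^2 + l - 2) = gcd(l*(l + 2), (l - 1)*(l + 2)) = l + 2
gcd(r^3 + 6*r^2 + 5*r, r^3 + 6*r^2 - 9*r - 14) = r + 1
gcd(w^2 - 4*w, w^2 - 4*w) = w^2 - 4*w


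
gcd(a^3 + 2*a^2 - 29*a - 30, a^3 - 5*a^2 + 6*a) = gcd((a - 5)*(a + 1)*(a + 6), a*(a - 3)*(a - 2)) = 1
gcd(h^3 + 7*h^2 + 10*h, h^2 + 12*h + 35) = h + 5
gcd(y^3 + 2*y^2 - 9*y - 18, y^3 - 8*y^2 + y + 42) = y^2 - y - 6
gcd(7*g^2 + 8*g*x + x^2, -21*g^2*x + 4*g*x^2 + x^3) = 7*g + x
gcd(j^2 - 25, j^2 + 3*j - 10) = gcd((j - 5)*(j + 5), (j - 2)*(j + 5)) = j + 5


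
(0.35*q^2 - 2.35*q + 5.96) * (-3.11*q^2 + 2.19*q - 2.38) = -1.0885*q^4 + 8.075*q^3 - 24.5151*q^2 + 18.6454*q - 14.1848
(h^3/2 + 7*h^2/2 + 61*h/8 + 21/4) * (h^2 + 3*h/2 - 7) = h^5/2 + 17*h^4/4 + 75*h^3/8 - 125*h^2/16 - 91*h/2 - 147/4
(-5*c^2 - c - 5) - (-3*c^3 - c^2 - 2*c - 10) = 3*c^3 - 4*c^2 + c + 5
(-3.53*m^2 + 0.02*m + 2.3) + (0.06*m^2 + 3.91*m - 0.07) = -3.47*m^2 + 3.93*m + 2.23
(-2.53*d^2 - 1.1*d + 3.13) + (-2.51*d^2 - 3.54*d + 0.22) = -5.04*d^2 - 4.64*d + 3.35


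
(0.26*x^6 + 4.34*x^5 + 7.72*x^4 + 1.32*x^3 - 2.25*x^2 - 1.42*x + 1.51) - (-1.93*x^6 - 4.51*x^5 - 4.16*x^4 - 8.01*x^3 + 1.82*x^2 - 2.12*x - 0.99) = 2.19*x^6 + 8.85*x^5 + 11.88*x^4 + 9.33*x^3 - 4.07*x^2 + 0.7*x + 2.5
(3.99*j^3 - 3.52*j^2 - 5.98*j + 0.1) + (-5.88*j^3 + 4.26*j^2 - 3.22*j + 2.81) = -1.89*j^3 + 0.74*j^2 - 9.2*j + 2.91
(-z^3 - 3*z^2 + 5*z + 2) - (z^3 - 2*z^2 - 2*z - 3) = -2*z^3 - z^2 + 7*z + 5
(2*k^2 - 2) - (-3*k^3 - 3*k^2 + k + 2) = 3*k^3 + 5*k^2 - k - 4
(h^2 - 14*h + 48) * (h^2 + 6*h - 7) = h^4 - 8*h^3 - 43*h^2 + 386*h - 336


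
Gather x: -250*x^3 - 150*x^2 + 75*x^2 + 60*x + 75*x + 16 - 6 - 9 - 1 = -250*x^3 - 75*x^2 + 135*x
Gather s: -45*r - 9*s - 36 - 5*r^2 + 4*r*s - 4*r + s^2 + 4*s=-5*r^2 - 49*r + s^2 + s*(4*r - 5) - 36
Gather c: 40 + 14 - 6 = 48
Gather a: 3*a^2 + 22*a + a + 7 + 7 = 3*a^2 + 23*a + 14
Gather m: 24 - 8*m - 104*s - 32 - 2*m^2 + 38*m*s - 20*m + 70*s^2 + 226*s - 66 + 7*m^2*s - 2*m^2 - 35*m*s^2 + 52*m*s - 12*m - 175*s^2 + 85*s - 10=m^2*(7*s - 4) + m*(-35*s^2 + 90*s - 40) - 105*s^2 + 207*s - 84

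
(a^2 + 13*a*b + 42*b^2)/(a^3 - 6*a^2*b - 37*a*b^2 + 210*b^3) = (a + 7*b)/(a^2 - 12*a*b + 35*b^2)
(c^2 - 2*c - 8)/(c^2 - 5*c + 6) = (c^2 - 2*c - 8)/(c^2 - 5*c + 6)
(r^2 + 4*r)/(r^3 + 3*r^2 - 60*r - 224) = r/(r^2 - r - 56)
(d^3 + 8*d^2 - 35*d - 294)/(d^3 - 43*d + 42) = (d + 7)/(d - 1)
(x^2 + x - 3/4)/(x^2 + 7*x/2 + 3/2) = (4*x^2 + 4*x - 3)/(2*(2*x^2 + 7*x + 3))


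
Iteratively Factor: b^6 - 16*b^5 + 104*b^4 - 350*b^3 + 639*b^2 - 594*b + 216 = (b - 2)*(b^5 - 14*b^4 + 76*b^3 - 198*b^2 + 243*b - 108) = (b - 3)*(b - 2)*(b^4 - 11*b^3 + 43*b^2 - 69*b + 36) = (b - 3)*(b - 2)*(b - 1)*(b^3 - 10*b^2 + 33*b - 36) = (b - 3)^2*(b - 2)*(b - 1)*(b^2 - 7*b + 12) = (b - 3)^3*(b - 2)*(b - 1)*(b - 4)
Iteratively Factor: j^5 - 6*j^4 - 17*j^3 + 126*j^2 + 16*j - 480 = (j - 5)*(j^4 - j^3 - 22*j^2 + 16*j + 96) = (j - 5)*(j - 3)*(j^3 + 2*j^2 - 16*j - 32) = (j - 5)*(j - 3)*(j + 4)*(j^2 - 2*j - 8) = (j - 5)*(j - 4)*(j - 3)*(j + 4)*(j + 2)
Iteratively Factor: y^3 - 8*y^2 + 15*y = (y)*(y^2 - 8*y + 15) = y*(y - 5)*(y - 3)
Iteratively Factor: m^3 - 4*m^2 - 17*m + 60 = (m - 5)*(m^2 + m - 12) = (m - 5)*(m - 3)*(m + 4)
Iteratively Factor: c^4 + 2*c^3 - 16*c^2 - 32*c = (c + 2)*(c^3 - 16*c) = c*(c + 2)*(c^2 - 16) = c*(c + 2)*(c + 4)*(c - 4)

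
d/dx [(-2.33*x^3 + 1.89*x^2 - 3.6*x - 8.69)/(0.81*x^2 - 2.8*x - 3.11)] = (-1.8873*x^4 + 13.048*x^3 + 19.3629*x^2 + 2.322*x - 13.136)/(0.6561*x^4 - 4.536*x^3 + 2.8018*x^2 + 17.416*x + 9.6721)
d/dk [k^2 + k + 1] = 2*k + 1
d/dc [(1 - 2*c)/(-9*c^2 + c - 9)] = (18*c^2 - 2*c - (2*c - 1)*(18*c - 1) + 18)/(9*c^2 - c + 9)^2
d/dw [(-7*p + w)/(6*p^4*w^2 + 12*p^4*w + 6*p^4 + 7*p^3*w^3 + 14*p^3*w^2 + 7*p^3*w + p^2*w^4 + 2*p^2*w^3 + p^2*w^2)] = (6*p^2*w^2 + 12*p^2*w + 6*p^2 + 7*p*w^3 + 14*p*w^2 + 7*p*w + w^4 + 2*w^3 + w^2 + (7*p - w)*(12*p^2*w + 12*p^2 + 21*p*w^2 + 28*p*w + 7*p + 4*w^3 + 6*w^2 + 2*w))/(p^2*(6*p^2*w^2 + 12*p^2*w + 6*p^2 + 7*p*w^3 + 14*p*w^2 + 7*p*w + w^4 + 2*w^3 + w^2)^2)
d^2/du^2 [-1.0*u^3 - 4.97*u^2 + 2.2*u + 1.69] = -6.0*u - 9.94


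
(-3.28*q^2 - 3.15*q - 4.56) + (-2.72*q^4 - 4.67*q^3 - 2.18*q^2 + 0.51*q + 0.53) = -2.72*q^4 - 4.67*q^3 - 5.46*q^2 - 2.64*q - 4.03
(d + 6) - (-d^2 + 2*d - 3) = d^2 - d + 9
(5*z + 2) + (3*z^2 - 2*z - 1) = 3*z^2 + 3*z + 1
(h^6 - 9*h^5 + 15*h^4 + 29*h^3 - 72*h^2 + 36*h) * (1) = h^6 - 9*h^5 + 15*h^4 + 29*h^3 - 72*h^2 + 36*h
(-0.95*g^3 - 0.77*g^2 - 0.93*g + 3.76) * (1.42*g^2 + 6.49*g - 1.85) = -1.349*g^5 - 7.2589*g^4 - 4.5604*g^3 + 0.727999999999999*g^2 + 26.1229*g - 6.956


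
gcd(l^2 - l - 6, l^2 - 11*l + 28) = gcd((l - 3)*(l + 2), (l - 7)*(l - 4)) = 1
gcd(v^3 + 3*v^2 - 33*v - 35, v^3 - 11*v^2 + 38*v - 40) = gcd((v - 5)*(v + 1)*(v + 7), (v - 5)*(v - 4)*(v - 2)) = v - 5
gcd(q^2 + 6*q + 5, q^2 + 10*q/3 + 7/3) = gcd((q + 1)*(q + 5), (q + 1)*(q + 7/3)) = q + 1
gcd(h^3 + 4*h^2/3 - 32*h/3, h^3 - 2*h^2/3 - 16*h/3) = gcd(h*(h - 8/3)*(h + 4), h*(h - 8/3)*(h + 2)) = h^2 - 8*h/3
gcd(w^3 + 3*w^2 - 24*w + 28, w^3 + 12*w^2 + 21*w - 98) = w^2 + 5*w - 14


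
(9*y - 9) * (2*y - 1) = 18*y^2 - 27*y + 9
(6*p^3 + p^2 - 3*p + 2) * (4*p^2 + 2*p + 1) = 24*p^5 + 16*p^4 - 4*p^3 + 3*p^2 + p + 2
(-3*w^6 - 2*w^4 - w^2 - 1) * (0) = 0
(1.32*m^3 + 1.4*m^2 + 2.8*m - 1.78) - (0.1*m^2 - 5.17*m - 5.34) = 1.32*m^3 + 1.3*m^2 + 7.97*m + 3.56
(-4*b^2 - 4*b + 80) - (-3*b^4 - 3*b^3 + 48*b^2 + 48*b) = 3*b^4 + 3*b^3 - 52*b^2 - 52*b + 80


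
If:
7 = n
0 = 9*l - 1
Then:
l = 1/9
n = 7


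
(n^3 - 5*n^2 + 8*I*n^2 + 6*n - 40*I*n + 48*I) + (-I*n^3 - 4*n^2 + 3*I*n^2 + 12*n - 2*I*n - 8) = n^3 - I*n^3 - 9*n^2 + 11*I*n^2 + 18*n - 42*I*n - 8 + 48*I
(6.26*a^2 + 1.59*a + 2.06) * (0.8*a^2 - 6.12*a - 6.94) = 5.008*a^4 - 37.0392*a^3 - 51.5272*a^2 - 23.6418*a - 14.2964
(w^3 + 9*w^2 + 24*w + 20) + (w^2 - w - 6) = w^3 + 10*w^2 + 23*w + 14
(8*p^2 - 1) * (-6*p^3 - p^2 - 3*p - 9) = -48*p^5 - 8*p^4 - 18*p^3 - 71*p^2 + 3*p + 9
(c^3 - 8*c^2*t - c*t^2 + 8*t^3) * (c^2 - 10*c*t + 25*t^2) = c^5 - 18*c^4*t + 104*c^3*t^2 - 182*c^2*t^3 - 105*c*t^4 + 200*t^5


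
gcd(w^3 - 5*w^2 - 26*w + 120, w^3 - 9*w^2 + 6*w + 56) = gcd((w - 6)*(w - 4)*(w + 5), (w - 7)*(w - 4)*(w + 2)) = w - 4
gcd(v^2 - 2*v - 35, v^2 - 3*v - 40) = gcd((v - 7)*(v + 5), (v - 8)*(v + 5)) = v + 5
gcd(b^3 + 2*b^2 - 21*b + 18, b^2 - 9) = b - 3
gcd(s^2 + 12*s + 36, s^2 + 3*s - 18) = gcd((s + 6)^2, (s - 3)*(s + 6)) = s + 6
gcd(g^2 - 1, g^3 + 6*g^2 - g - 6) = g^2 - 1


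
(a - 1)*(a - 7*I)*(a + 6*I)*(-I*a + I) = -I*a^4 - a^3 + 2*I*a^3 + 2*a^2 - 43*I*a^2 - a + 84*I*a - 42*I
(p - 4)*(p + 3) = p^2 - p - 12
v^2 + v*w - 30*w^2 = (v - 5*w)*(v + 6*w)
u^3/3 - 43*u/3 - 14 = (u/3 + 1/3)*(u - 7)*(u + 6)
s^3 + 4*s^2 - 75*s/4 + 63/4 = (s - 3/2)^2*(s + 7)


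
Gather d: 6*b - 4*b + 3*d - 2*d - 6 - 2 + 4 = 2*b + d - 4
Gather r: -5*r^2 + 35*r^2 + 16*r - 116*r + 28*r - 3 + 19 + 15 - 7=30*r^2 - 72*r + 24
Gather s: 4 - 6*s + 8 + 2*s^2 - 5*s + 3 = 2*s^2 - 11*s + 15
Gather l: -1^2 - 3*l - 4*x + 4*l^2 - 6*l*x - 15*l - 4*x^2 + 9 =4*l^2 + l*(-6*x - 18) - 4*x^2 - 4*x + 8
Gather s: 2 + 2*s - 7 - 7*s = -5*s - 5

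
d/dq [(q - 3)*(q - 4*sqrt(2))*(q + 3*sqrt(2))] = 3*q^2 - 6*q - 2*sqrt(2)*q - 24 + 3*sqrt(2)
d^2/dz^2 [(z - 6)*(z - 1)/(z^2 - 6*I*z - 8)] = (z^3*(-14 + 12*I) + 84*z^2 + z*(-336 - 216*I) - 208 + 672*I)/(z^6 - 18*I*z^5 - 132*z^4 + 504*I*z^3 + 1056*z^2 - 1152*I*z - 512)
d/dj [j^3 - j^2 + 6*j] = 3*j^2 - 2*j + 6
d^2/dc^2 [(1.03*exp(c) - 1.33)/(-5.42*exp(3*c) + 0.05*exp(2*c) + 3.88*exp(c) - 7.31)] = (-121.030768*exp(6*c) + 352.472898*exp(5*c) - 90.609257*exp(4*c) + 474.788862*exp(3*c) - 475.738524*exp(2*c) - 7.246872*exp(c) - 17.316659)*exp(c)/(159.220088*exp(9*c) - 4.40646*exp(8*c) - 341.900646*exp(7*c) + 650.533207*exp(6*c) + 232.869384*exp(5*c) - 924.561591*exp(4*c) + 818.968754*exp(3*c) + 322.127577*exp(2*c) - 621.996204*exp(c) + 390.617891)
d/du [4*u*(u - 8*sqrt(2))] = 8*u - 32*sqrt(2)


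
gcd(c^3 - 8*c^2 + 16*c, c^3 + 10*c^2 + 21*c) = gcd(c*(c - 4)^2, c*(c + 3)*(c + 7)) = c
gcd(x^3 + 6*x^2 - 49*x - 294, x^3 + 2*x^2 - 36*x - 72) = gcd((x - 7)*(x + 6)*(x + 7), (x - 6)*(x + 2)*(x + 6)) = x + 6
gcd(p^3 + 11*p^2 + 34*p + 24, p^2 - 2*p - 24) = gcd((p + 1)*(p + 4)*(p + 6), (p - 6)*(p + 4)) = p + 4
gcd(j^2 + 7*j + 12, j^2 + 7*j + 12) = j^2 + 7*j + 12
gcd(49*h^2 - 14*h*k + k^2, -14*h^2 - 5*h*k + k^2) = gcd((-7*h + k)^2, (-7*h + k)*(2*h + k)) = 7*h - k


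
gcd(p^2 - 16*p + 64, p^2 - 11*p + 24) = p - 8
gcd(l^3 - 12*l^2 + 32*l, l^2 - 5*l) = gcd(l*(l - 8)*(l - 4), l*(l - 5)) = l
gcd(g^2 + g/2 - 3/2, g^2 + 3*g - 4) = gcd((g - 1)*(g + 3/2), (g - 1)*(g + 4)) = g - 1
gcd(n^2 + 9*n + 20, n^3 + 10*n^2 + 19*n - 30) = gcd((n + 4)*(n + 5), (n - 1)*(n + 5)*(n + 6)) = n + 5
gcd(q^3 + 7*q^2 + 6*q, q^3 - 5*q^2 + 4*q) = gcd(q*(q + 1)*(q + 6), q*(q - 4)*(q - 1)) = q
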